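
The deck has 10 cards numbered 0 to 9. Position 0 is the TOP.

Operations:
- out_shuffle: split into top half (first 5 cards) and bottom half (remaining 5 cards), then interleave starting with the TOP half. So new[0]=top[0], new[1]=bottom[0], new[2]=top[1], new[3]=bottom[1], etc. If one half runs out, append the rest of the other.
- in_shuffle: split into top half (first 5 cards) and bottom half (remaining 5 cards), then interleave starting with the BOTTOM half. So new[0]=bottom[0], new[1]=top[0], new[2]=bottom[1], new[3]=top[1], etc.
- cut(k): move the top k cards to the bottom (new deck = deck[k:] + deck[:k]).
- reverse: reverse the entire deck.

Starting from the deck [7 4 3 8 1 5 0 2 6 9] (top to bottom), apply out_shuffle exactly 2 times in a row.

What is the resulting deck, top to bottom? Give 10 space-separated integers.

After op 1 (out_shuffle): [7 5 4 0 3 2 8 6 1 9]
After op 2 (out_shuffle): [7 2 5 8 4 6 0 1 3 9]

Answer: 7 2 5 8 4 6 0 1 3 9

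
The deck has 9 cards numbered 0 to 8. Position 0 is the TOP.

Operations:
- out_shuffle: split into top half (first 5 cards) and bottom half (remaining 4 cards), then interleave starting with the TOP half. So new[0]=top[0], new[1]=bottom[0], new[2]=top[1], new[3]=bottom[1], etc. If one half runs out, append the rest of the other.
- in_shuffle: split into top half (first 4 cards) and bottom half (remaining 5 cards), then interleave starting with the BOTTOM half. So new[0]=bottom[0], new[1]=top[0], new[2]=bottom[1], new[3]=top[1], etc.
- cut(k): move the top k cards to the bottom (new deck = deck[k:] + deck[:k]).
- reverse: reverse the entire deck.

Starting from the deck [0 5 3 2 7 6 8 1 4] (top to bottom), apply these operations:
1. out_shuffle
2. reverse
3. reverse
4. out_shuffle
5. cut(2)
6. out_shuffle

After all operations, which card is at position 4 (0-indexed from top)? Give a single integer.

After op 1 (out_shuffle): [0 6 5 8 3 1 2 4 7]
After op 2 (reverse): [7 4 2 1 3 8 5 6 0]
After op 3 (reverse): [0 6 5 8 3 1 2 4 7]
After op 4 (out_shuffle): [0 1 6 2 5 4 8 7 3]
After op 5 (cut(2)): [6 2 5 4 8 7 3 0 1]
After op 6 (out_shuffle): [6 7 2 3 5 0 4 1 8]
Position 4: card 5.

Answer: 5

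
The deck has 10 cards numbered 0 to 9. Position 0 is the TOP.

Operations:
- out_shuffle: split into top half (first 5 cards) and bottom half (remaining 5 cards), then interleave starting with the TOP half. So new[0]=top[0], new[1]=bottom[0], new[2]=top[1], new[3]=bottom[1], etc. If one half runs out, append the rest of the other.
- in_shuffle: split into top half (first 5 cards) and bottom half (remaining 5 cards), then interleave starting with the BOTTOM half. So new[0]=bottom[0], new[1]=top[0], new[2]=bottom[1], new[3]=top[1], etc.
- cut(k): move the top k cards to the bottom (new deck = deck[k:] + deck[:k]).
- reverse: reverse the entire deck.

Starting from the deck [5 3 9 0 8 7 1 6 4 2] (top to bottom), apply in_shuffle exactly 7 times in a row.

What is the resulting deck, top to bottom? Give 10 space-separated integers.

After op 1 (in_shuffle): [7 5 1 3 6 9 4 0 2 8]
After op 2 (in_shuffle): [9 7 4 5 0 1 2 3 8 6]
After op 3 (in_shuffle): [1 9 2 7 3 4 8 5 6 0]
After op 4 (in_shuffle): [4 1 8 9 5 2 6 7 0 3]
After op 5 (in_shuffle): [2 4 6 1 7 8 0 9 3 5]
After op 6 (in_shuffle): [8 2 0 4 9 6 3 1 5 7]
After op 7 (in_shuffle): [6 8 3 2 1 0 5 4 7 9]

Answer: 6 8 3 2 1 0 5 4 7 9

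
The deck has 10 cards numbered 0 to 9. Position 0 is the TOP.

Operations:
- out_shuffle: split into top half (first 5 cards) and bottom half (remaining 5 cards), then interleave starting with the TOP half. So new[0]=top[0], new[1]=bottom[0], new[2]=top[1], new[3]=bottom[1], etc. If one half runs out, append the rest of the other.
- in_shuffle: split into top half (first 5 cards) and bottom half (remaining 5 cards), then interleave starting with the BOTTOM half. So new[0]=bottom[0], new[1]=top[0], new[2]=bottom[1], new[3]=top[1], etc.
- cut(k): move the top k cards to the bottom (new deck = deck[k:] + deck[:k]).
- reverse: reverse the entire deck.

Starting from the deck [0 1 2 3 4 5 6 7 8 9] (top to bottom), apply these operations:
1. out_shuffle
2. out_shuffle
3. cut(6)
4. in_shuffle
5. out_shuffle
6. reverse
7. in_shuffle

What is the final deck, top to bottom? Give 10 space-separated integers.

After op 1 (out_shuffle): [0 5 1 6 2 7 3 8 4 9]
After op 2 (out_shuffle): [0 7 5 3 1 8 6 4 2 9]
After op 3 (cut(6)): [6 4 2 9 0 7 5 3 1 8]
After op 4 (in_shuffle): [7 6 5 4 3 2 1 9 8 0]
After op 5 (out_shuffle): [7 2 6 1 5 9 4 8 3 0]
After op 6 (reverse): [0 3 8 4 9 5 1 6 2 7]
After op 7 (in_shuffle): [5 0 1 3 6 8 2 4 7 9]

Answer: 5 0 1 3 6 8 2 4 7 9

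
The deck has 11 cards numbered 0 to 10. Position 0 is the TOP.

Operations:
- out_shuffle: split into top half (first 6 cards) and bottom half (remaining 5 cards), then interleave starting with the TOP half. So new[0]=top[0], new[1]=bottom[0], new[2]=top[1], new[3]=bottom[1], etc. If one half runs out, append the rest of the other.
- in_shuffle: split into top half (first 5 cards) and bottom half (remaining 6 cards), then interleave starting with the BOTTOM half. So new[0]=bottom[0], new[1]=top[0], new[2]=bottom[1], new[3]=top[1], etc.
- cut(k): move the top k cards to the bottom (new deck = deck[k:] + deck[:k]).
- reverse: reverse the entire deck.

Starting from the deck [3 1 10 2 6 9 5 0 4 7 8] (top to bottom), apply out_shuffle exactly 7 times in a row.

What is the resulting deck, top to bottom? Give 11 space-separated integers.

Answer: 3 4 9 10 8 0 6 1 7 5 2

Derivation:
After op 1 (out_shuffle): [3 5 1 0 10 4 2 7 6 8 9]
After op 2 (out_shuffle): [3 2 5 7 1 6 0 8 10 9 4]
After op 3 (out_shuffle): [3 0 2 8 5 10 7 9 1 4 6]
After op 4 (out_shuffle): [3 7 0 9 2 1 8 4 5 6 10]
After op 5 (out_shuffle): [3 8 7 4 0 5 9 6 2 10 1]
After op 6 (out_shuffle): [3 9 8 6 7 2 4 10 0 1 5]
After op 7 (out_shuffle): [3 4 9 10 8 0 6 1 7 5 2]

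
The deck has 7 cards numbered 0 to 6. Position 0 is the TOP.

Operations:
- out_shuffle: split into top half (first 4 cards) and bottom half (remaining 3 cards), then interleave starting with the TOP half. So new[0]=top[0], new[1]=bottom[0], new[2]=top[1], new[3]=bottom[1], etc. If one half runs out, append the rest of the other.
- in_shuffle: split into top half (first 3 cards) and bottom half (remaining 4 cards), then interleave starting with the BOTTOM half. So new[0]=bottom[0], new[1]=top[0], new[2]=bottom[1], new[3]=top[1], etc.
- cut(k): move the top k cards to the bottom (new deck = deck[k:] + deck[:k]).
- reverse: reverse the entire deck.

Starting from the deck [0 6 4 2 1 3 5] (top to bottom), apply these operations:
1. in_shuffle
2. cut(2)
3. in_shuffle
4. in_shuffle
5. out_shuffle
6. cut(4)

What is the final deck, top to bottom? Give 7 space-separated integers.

After op 1 (in_shuffle): [2 0 1 6 3 4 5]
After op 2 (cut(2)): [1 6 3 4 5 2 0]
After op 3 (in_shuffle): [4 1 5 6 2 3 0]
After op 4 (in_shuffle): [6 4 2 1 3 5 0]
After op 5 (out_shuffle): [6 3 4 5 2 0 1]
After op 6 (cut(4)): [2 0 1 6 3 4 5]

Answer: 2 0 1 6 3 4 5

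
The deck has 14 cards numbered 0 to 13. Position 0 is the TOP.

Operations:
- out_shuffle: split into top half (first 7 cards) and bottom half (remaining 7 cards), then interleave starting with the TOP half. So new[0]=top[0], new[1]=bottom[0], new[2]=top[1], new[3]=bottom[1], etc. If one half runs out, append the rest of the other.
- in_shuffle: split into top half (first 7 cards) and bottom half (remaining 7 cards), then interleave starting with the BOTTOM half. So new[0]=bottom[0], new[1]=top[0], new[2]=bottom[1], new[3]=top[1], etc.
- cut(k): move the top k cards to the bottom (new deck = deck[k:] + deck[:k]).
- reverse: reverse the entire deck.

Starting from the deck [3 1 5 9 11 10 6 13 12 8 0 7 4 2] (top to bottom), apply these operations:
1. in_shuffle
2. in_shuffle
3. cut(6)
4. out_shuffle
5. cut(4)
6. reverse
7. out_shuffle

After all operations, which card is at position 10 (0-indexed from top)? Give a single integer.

After op 1 (in_shuffle): [13 3 12 1 8 5 0 9 7 11 4 10 2 6]
After op 2 (in_shuffle): [9 13 7 3 11 12 4 1 10 8 2 5 6 0]
After op 3 (cut(6)): [4 1 10 8 2 5 6 0 9 13 7 3 11 12]
After op 4 (out_shuffle): [4 0 1 9 10 13 8 7 2 3 5 11 6 12]
After op 5 (cut(4)): [10 13 8 7 2 3 5 11 6 12 4 0 1 9]
After op 6 (reverse): [9 1 0 4 12 6 11 5 3 2 7 8 13 10]
After op 7 (out_shuffle): [9 5 1 3 0 2 4 7 12 8 6 13 11 10]
Position 10: card 6.

Answer: 6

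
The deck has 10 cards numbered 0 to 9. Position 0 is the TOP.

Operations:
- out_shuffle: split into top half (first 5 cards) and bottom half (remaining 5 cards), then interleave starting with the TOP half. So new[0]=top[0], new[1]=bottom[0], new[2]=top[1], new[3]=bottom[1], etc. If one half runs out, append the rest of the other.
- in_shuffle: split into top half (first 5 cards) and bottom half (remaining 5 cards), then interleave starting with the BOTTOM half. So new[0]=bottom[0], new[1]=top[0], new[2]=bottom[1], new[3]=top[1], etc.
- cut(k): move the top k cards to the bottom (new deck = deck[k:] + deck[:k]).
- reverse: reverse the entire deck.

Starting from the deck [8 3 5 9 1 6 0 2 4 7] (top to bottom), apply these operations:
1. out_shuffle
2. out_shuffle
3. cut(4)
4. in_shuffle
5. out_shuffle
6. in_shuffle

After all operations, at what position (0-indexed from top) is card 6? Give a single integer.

Answer: 7

Derivation:
After op 1 (out_shuffle): [8 6 3 0 5 2 9 4 1 7]
After op 2 (out_shuffle): [8 2 6 9 3 4 0 1 5 7]
After op 3 (cut(4)): [3 4 0 1 5 7 8 2 6 9]
After op 4 (in_shuffle): [7 3 8 4 2 0 6 1 9 5]
After op 5 (out_shuffle): [7 0 3 6 8 1 4 9 2 5]
After op 6 (in_shuffle): [1 7 4 0 9 3 2 6 5 8]
Card 6 is at position 7.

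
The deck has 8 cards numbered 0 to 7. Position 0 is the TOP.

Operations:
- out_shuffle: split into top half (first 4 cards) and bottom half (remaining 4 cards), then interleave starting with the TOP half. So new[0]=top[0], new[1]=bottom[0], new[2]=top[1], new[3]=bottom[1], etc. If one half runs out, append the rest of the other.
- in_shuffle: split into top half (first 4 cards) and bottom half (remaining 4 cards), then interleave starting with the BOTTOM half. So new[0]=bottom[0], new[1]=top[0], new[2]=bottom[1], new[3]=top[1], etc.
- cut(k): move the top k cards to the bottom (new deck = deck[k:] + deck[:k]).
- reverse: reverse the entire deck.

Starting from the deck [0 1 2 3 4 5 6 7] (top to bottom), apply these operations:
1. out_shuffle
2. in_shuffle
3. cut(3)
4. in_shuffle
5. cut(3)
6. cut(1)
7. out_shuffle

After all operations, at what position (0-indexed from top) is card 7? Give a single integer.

After op 1 (out_shuffle): [0 4 1 5 2 6 3 7]
After op 2 (in_shuffle): [2 0 6 4 3 1 7 5]
After op 3 (cut(3)): [4 3 1 7 5 2 0 6]
After op 4 (in_shuffle): [5 4 2 3 0 1 6 7]
After op 5 (cut(3)): [3 0 1 6 7 5 4 2]
After op 6 (cut(1)): [0 1 6 7 5 4 2 3]
After op 7 (out_shuffle): [0 5 1 4 6 2 7 3]
Card 7 is at position 6.

Answer: 6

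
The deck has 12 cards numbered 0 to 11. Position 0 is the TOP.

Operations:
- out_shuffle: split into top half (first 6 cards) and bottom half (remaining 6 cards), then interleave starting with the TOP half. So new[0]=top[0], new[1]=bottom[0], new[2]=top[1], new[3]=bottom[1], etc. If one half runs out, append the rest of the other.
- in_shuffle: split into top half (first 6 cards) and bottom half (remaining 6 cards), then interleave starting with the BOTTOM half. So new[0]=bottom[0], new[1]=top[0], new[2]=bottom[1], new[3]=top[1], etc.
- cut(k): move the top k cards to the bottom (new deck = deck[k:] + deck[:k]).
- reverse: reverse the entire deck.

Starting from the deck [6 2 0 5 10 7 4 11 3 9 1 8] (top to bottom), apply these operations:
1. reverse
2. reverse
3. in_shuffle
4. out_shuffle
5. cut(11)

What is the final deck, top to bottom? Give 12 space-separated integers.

After op 1 (reverse): [8 1 9 3 11 4 7 10 5 0 2 6]
After op 2 (reverse): [6 2 0 5 10 7 4 11 3 9 1 8]
After op 3 (in_shuffle): [4 6 11 2 3 0 9 5 1 10 8 7]
After op 4 (out_shuffle): [4 9 6 5 11 1 2 10 3 8 0 7]
After op 5 (cut(11)): [7 4 9 6 5 11 1 2 10 3 8 0]

Answer: 7 4 9 6 5 11 1 2 10 3 8 0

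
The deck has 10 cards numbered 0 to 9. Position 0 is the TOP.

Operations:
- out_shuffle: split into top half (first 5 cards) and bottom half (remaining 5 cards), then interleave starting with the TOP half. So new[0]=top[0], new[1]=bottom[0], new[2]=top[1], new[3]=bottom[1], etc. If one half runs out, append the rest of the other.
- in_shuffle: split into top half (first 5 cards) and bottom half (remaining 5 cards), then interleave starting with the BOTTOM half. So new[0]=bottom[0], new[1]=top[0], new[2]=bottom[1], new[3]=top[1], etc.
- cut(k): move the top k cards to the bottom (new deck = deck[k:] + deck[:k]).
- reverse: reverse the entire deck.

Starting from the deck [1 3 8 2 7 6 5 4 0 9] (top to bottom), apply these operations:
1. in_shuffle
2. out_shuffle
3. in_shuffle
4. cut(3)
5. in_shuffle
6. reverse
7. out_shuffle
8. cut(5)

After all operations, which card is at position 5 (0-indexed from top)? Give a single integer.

Answer: 0

Derivation:
After op 1 (in_shuffle): [6 1 5 3 4 8 0 2 9 7]
After op 2 (out_shuffle): [6 8 1 0 5 2 3 9 4 7]
After op 3 (in_shuffle): [2 6 3 8 9 1 4 0 7 5]
After op 4 (cut(3)): [8 9 1 4 0 7 5 2 6 3]
After op 5 (in_shuffle): [7 8 5 9 2 1 6 4 3 0]
After op 6 (reverse): [0 3 4 6 1 2 9 5 8 7]
After op 7 (out_shuffle): [0 2 3 9 4 5 6 8 1 7]
After op 8 (cut(5)): [5 6 8 1 7 0 2 3 9 4]
Position 5: card 0.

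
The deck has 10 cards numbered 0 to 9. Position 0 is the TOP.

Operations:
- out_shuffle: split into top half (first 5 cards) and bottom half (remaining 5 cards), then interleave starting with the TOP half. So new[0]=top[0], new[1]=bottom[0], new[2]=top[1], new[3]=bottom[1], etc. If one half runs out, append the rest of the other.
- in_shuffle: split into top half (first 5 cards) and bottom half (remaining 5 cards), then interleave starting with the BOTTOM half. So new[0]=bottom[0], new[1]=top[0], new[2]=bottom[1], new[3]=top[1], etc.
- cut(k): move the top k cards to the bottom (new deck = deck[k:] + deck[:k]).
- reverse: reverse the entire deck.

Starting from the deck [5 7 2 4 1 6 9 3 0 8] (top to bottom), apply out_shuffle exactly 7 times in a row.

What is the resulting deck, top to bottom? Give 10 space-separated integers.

After op 1 (out_shuffle): [5 6 7 9 2 3 4 0 1 8]
After op 2 (out_shuffle): [5 3 6 4 7 0 9 1 2 8]
After op 3 (out_shuffle): [5 0 3 9 6 1 4 2 7 8]
After op 4 (out_shuffle): [5 1 0 4 3 2 9 7 6 8]
After op 5 (out_shuffle): [5 2 1 9 0 7 4 6 3 8]
After op 6 (out_shuffle): [5 7 2 4 1 6 9 3 0 8]
After op 7 (out_shuffle): [5 6 7 9 2 3 4 0 1 8]

Answer: 5 6 7 9 2 3 4 0 1 8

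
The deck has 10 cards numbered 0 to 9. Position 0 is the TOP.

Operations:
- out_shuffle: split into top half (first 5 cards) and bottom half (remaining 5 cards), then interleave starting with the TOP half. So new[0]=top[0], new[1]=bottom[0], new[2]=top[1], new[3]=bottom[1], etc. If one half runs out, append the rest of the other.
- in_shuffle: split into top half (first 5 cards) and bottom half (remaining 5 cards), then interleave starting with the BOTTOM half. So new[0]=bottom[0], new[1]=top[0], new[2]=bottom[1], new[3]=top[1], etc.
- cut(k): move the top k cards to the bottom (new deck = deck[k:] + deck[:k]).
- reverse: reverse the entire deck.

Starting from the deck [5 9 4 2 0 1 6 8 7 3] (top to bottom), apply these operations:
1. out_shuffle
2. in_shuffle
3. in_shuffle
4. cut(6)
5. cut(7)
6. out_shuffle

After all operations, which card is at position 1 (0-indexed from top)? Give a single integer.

Answer: 4

Derivation:
After op 1 (out_shuffle): [5 1 9 6 4 8 2 7 0 3]
After op 2 (in_shuffle): [8 5 2 1 7 9 0 6 3 4]
After op 3 (in_shuffle): [9 8 0 5 6 2 3 1 4 7]
After op 4 (cut(6)): [3 1 4 7 9 8 0 5 6 2]
After op 5 (cut(7)): [5 6 2 3 1 4 7 9 8 0]
After op 6 (out_shuffle): [5 4 6 7 2 9 3 8 1 0]
Position 1: card 4.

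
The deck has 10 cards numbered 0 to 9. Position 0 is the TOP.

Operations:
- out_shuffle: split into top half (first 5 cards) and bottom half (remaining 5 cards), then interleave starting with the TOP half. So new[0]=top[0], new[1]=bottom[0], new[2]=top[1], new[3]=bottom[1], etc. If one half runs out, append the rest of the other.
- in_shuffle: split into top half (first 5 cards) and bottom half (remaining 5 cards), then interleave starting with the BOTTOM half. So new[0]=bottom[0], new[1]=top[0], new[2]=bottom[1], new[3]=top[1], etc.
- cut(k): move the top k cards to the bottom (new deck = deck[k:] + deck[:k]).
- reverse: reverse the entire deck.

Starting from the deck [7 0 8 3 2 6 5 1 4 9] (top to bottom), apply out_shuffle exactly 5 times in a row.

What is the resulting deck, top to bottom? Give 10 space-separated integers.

After op 1 (out_shuffle): [7 6 0 5 8 1 3 4 2 9]
After op 2 (out_shuffle): [7 1 6 3 0 4 5 2 8 9]
After op 3 (out_shuffle): [7 4 1 5 6 2 3 8 0 9]
After op 4 (out_shuffle): [7 2 4 3 1 8 5 0 6 9]
After op 5 (out_shuffle): [7 8 2 5 4 0 3 6 1 9]

Answer: 7 8 2 5 4 0 3 6 1 9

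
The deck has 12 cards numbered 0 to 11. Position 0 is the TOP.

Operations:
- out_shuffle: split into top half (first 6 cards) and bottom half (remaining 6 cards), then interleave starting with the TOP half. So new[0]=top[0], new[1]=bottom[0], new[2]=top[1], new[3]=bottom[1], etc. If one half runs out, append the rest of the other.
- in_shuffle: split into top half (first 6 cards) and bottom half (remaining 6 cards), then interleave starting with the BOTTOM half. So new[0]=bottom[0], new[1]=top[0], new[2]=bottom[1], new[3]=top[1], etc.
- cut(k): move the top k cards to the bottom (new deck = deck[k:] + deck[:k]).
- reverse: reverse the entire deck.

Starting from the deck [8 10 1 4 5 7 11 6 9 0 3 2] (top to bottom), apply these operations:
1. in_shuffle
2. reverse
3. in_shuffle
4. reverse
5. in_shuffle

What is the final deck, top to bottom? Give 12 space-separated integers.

After op 1 (in_shuffle): [11 8 6 10 9 1 0 4 3 5 2 7]
After op 2 (reverse): [7 2 5 3 4 0 1 9 10 6 8 11]
After op 3 (in_shuffle): [1 7 9 2 10 5 6 3 8 4 11 0]
After op 4 (reverse): [0 11 4 8 3 6 5 10 2 9 7 1]
After op 5 (in_shuffle): [5 0 10 11 2 4 9 8 7 3 1 6]

Answer: 5 0 10 11 2 4 9 8 7 3 1 6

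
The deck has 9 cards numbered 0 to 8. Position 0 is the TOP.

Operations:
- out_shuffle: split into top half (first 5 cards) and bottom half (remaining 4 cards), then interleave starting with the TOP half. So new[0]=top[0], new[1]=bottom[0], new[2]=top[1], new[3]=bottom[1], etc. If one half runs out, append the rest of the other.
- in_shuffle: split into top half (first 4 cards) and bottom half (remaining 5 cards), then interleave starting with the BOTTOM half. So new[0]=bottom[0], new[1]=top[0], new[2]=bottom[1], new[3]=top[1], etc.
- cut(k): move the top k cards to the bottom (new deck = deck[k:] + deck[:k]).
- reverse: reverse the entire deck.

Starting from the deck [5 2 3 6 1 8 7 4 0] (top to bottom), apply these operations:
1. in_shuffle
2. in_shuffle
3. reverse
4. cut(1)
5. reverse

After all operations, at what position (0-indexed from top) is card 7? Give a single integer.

After op 1 (in_shuffle): [1 5 8 2 7 3 4 6 0]
After op 2 (in_shuffle): [7 1 3 5 4 8 6 2 0]
After op 3 (reverse): [0 2 6 8 4 5 3 1 7]
After op 4 (cut(1)): [2 6 8 4 5 3 1 7 0]
After op 5 (reverse): [0 7 1 3 5 4 8 6 2]
Card 7 is at position 1.

Answer: 1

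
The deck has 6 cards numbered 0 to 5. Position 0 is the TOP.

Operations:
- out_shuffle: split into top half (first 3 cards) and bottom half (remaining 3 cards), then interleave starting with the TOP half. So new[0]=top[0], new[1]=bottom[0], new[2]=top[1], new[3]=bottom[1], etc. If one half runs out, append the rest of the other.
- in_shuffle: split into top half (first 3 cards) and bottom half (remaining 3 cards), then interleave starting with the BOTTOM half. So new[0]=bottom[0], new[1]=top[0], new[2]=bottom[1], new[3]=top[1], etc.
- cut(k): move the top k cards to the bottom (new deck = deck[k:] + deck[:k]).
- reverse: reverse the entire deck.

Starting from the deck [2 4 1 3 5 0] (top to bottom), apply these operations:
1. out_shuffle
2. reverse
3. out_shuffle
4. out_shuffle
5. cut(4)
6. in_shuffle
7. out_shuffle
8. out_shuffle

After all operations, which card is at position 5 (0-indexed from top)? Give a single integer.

Answer: 0

Derivation:
After op 1 (out_shuffle): [2 3 4 5 1 0]
After op 2 (reverse): [0 1 5 4 3 2]
After op 3 (out_shuffle): [0 4 1 3 5 2]
After op 4 (out_shuffle): [0 3 4 5 1 2]
After op 5 (cut(4)): [1 2 0 3 4 5]
After op 6 (in_shuffle): [3 1 4 2 5 0]
After op 7 (out_shuffle): [3 2 1 5 4 0]
After op 8 (out_shuffle): [3 5 2 4 1 0]
Position 5: card 0.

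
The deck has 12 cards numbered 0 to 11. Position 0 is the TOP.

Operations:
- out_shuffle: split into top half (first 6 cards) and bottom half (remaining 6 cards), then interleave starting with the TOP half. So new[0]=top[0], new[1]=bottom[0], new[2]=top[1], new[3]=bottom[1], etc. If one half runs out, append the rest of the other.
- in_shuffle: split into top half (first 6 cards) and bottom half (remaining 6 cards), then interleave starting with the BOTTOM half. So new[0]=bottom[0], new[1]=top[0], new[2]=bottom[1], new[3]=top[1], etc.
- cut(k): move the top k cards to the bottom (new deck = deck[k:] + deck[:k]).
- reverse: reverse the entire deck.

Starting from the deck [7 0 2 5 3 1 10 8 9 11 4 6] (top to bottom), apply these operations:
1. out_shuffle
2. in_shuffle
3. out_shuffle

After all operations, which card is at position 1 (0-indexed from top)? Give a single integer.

After op 1 (out_shuffle): [7 10 0 8 2 9 5 11 3 4 1 6]
After op 2 (in_shuffle): [5 7 11 10 3 0 4 8 1 2 6 9]
After op 3 (out_shuffle): [5 4 7 8 11 1 10 2 3 6 0 9]
Position 1: card 4.

Answer: 4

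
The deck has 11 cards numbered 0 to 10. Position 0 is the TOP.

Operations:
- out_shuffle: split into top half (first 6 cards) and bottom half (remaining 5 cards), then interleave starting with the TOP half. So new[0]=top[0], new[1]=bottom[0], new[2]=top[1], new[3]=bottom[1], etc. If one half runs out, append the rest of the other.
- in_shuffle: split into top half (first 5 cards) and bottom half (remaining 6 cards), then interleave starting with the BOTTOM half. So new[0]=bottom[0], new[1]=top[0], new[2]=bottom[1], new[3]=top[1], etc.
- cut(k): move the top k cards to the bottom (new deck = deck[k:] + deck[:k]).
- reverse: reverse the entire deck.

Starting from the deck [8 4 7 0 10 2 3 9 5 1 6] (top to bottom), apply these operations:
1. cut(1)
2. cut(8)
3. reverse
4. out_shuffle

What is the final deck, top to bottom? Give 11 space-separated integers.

Answer: 5 7 9 4 3 8 2 6 10 1 0

Derivation:
After op 1 (cut(1)): [4 7 0 10 2 3 9 5 1 6 8]
After op 2 (cut(8)): [1 6 8 4 7 0 10 2 3 9 5]
After op 3 (reverse): [5 9 3 2 10 0 7 4 8 6 1]
After op 4 (out_shuffle): [5 7 9 4 3 8 2 6 10 1 0]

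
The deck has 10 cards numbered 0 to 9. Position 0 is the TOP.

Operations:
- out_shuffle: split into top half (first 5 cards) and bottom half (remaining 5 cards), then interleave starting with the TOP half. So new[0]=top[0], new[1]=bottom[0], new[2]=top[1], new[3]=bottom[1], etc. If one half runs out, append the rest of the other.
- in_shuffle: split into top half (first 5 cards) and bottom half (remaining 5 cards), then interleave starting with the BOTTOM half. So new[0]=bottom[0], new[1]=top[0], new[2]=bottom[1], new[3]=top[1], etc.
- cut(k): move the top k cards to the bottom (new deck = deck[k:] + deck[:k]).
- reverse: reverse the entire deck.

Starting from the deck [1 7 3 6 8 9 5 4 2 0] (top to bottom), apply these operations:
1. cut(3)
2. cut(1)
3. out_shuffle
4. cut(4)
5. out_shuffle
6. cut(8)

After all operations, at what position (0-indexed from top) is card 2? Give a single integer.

After op 1 (cut(3)): [6 8 9 5 4 2 0 1 7 3]
After op 2 (cut(1)): [8 9 5 4 2 0 1 7 3 6]
After op 3 (out_shuffle): [8 0 9 1 5 7 4 3 2 6]
After op 4 (cut(4)): [5 7 4 3 2 6 8 0 9 1]
After op 5 (out_shuffle): [5 6 7 8 4 0 3 9 2 1]
After op 6 (cut(8)): [2 1 5 6 7 8 4 0 3 9]
Card 2 is at position 0.

Answer: 0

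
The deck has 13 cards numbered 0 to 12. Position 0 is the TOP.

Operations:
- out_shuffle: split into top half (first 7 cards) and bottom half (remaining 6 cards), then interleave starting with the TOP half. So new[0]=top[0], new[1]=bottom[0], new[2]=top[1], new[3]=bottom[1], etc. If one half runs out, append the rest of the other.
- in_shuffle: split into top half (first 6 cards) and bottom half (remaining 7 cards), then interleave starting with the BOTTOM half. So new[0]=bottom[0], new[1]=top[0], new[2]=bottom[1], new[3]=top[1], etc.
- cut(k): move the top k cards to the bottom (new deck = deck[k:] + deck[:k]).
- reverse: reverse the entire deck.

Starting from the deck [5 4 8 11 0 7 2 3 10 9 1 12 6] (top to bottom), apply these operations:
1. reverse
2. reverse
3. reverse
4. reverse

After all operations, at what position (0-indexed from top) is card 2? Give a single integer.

After op 1 (reverse): [6 12 1 9 10 3 2 7 0 11 8 4 5]
After op 2 (reverse): [5 4 8 11 0 7 2 3 10 9 1 12 6]
After op 3 (reverse): [6 12 1 9 10 3 2 7 0 11 8 4 5]
After op 4 (reverse): [5 4 8 11 0 7 2 3 10 9 1 12 6]
Card 2 is at position 6.

Answer: 6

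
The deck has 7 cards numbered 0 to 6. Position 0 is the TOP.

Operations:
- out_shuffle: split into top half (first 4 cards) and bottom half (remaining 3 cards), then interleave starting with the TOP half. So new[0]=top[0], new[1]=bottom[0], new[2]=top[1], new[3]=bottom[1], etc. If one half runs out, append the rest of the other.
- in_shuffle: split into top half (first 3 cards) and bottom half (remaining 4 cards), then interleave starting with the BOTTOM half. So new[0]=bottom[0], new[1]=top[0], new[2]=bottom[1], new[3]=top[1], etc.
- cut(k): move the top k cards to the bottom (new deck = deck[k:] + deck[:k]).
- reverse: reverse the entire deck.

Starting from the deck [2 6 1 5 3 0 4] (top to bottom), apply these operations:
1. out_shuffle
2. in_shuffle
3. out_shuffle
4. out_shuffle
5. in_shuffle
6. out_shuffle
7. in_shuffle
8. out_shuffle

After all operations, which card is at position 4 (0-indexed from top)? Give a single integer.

After op 1 (out_shuffle): [2 3 6 0 1 4 5]
After op 2 (in_shuffle): [0 2 1 3 4 6 5]
After op 3 (out_shuffle): [0 4 2 6 1 5 3]
After op 4 (out_shuffle): [0 1 4 5 2 3 6]
After op 5 (in_shuffle): [5 0 2 1 3 4 6]
After op 6 (out_shuffle): [5 3 0 4 2 6 1]
After op 7 (in_shuffle): [4 5 2 3 6 0 1]
After op 8 (out_shuffle): [4 6 5 0 2 1 3]
Position 4: card 2.

Answer: 2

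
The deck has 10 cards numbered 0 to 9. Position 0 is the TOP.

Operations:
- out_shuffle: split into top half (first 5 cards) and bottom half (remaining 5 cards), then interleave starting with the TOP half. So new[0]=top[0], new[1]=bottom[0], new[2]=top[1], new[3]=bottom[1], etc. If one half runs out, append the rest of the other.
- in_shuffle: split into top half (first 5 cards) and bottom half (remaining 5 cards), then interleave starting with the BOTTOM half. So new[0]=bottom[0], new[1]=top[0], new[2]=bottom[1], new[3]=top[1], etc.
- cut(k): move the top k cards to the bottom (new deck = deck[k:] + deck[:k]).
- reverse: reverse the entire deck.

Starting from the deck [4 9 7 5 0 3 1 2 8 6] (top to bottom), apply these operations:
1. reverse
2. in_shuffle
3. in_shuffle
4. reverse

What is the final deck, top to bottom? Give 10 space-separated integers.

After op 1 (reverse): [6 8 2 1 3 0 5 7 9 4]
After op 2 (in_shuffle): [0 6 5 8 7 2 9 1 4 3]
After op 3 (in_shuffle): [2 0 9 6 1 5 4 8 3 7]
After op 4 (reverse): [7 3 8 4 5 1 6 9 0 2]

Answer: 7 3 8 4 5 1 6 9 0 2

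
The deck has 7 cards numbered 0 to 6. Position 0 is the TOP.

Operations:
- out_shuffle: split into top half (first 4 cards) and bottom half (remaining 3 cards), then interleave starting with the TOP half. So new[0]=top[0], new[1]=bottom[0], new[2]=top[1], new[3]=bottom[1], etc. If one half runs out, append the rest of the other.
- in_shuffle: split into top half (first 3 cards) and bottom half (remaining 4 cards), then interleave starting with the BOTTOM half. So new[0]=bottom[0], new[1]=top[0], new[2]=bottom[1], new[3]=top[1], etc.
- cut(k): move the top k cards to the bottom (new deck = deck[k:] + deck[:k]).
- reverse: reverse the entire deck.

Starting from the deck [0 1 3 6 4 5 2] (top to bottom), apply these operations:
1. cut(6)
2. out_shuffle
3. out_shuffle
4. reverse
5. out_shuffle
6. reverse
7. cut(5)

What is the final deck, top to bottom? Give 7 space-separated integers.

After op 1 (cut(6)): [2 0 1 3 6 4 5]
After op 2 (out_shuffle): [2 6 0 4 1 5 3]
After op 3 (out_shuffle): [2 1 6 5 0 3 4]
After op 4 (reverse): [4 3 0 5 6 1 2]
After op 5 (out_shuffle): [4 6 3 1 0 2 5]
After op 6 (reverse): [5 2 0 1 3 6 4]
After op 7 (cut(5)): [6 4 5 2 0 1 3]

Answer: 6 4 5 2 0 1 3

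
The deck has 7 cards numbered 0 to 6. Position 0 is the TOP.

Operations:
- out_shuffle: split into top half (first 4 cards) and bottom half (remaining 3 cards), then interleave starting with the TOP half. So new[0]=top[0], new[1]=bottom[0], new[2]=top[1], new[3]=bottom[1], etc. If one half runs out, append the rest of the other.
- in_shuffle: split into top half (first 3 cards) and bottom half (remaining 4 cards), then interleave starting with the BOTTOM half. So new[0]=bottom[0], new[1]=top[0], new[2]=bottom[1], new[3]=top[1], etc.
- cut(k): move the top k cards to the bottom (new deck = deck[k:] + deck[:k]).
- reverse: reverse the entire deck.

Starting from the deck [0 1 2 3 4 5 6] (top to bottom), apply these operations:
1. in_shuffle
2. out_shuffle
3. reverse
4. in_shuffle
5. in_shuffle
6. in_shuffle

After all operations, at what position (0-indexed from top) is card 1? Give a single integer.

After op 1 (in_shuffle): [3 0 4 1 5 2 6]
After op 2 (out_shuffle): [3 5 0 2 4 6 1]
After op 3 (reverse): [1 6 4 2 0 5 3]
After op 4 (in_shuffle): [2 1 0 6 5 4 3]
After op 5 (in_shuffle): [6 2 5 1 4 0 3]
After op 6 (in_shuffle): [1 6 4 2 0 5 3]
Card 1 is at position 0.

Answer: 0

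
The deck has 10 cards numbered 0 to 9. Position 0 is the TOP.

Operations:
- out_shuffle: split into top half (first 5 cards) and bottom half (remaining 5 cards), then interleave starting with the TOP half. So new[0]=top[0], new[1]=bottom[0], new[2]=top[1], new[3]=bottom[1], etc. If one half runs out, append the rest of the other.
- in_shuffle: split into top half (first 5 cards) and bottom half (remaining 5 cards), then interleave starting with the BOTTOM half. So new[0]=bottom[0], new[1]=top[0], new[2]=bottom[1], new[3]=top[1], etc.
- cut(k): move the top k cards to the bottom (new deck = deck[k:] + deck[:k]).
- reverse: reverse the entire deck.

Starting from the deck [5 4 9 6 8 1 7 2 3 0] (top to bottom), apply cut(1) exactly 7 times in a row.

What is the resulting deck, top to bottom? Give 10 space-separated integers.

After op 1 (cut(1)): [4 9 6 8 1 7 2 3 0 5]
After op 2 (cut(1)): [9 6 8 1 7 2 3 0 5 4]
After op 3 (cut(1)): [6 8 1 7 2 3 0 5 4 9]
After op 4 (cut(1)): [8 1 7 2 3 0 5 4 9 6]
After op 5 (cut(1)): [1 7 2 3 0 5 4 9 6 8]
After op 6 (cut(1)): [7 2 3 0 5 4 9 6 8 1]
After op 7 (cut(1)): [2 3 0 5 4 9 6 8 1 7]

Answer: 2 3 0 5 4 9 6 8 1 7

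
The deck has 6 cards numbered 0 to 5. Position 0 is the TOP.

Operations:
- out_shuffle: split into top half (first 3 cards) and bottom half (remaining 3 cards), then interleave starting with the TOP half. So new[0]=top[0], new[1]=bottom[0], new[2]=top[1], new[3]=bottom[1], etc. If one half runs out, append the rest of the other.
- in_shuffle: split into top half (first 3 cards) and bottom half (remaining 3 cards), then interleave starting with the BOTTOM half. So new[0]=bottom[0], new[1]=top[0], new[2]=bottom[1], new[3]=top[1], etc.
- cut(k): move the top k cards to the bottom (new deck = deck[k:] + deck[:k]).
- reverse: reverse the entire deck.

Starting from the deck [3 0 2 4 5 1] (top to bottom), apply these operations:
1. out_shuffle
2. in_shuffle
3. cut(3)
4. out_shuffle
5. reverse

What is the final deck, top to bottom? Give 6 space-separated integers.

Answer: 2 0 3 1 5 4

Derivation:
After op 1 (out_shuffle): [3 4 0 5 2 1]
After op 2 (in_shuffle): [5 3 2 4 1 0]
After op 3 (cut(3)): [4 1 0 5 3 2]
After op 4 (out_shuffle): [4 5 1 3 0 2]
After op 5 (reverse): [2 0 3 1 5 4]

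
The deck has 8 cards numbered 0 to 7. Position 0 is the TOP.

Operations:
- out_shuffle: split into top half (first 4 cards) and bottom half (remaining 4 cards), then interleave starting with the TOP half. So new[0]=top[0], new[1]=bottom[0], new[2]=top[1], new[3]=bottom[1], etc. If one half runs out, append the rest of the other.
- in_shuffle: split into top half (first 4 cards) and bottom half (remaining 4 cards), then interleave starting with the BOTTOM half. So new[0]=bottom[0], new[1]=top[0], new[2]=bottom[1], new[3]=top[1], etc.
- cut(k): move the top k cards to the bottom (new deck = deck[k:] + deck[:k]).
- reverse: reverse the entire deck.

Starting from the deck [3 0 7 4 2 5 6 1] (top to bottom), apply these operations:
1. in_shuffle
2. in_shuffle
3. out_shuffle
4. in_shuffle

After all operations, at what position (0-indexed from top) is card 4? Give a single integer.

Answer: 2

Derivation:
After op 1 (in_shuffle): [2 3 5 0 6 7 1 4]
After op 2 (in_shuffle): [6 2 7 3 1 5 4 0]
After op 3 (out_shuffle): [6 1 2 5 7 4 3 0]
After op 4 (in_shuffle): [7 6 4 1 3 2 0 5]
Card 4 is at position 2.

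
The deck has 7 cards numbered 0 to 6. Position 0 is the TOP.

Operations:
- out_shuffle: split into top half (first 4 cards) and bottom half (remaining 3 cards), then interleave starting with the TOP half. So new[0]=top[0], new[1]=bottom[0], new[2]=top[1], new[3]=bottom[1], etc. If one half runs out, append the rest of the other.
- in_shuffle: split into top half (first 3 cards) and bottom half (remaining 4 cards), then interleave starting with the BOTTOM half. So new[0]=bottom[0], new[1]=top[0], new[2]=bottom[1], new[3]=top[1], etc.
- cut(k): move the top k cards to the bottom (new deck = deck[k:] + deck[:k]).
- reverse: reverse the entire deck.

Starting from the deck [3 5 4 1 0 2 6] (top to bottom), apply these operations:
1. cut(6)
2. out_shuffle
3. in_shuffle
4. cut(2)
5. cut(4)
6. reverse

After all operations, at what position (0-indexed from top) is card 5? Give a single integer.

After op 1 (cut(6)): [6 3 5 4 1 0 2]
After op 2 (out_shuffle): [6 1 3 0 5 2 4]
After op 3 (in_shuffle): [0 6 5 1 2 3 4]
After op 4 (cut(2)): [5 1 2 3 4 0 6]
After op 5 (cut(4)): [4 0 6 5 1 2 3]
After op 6 (reverse): [3 2 1 5 6 0 4]
Card 5 is at position 3.

Answer: 3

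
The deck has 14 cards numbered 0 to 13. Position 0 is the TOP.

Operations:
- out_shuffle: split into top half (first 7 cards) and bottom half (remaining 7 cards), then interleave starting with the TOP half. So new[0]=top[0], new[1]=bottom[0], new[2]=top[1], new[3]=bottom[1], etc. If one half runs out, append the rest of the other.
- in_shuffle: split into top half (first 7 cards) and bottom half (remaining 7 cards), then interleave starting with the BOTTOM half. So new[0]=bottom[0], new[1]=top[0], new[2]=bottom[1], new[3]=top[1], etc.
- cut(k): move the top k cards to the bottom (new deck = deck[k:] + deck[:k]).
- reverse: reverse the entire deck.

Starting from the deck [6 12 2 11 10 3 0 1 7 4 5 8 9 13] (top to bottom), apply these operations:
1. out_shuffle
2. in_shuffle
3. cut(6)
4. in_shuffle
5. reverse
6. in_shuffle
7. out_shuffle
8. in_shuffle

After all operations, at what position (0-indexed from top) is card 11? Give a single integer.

After op 1 (out_shuffle): [6 1 12 7 2 4 11 5 10 8 3 9 0 13]
After op 2 (in_shuffle): [5 6 10 1 8 12 3 7 9 2 0 4 13 11]
After op 3 (cut(6)): [3 7 9 2 0 4 13 11 5 6 10 1 8 12]
After op 4 (in_shuffle): [11 3 5 7 6 9 10 2 1 0 8 4 12 13]
After op 5 (reverse): [13 12 4 8 0 1 2 10 9 6 7 5 3 11]
After op 6 (in_shuffle): [10 13 9 12 6 4 7 8 5 0 3 1 11 2]
After op 7 (out_shuffle): [10 8 13 5 9 0 12 3 6 1 4 11 7 2]
After op 8 (in_shuffle): [3 10 6 8 1 13 4 5 11 9 7 0 2 12]
Card 11 is at position 8.

Answer: 8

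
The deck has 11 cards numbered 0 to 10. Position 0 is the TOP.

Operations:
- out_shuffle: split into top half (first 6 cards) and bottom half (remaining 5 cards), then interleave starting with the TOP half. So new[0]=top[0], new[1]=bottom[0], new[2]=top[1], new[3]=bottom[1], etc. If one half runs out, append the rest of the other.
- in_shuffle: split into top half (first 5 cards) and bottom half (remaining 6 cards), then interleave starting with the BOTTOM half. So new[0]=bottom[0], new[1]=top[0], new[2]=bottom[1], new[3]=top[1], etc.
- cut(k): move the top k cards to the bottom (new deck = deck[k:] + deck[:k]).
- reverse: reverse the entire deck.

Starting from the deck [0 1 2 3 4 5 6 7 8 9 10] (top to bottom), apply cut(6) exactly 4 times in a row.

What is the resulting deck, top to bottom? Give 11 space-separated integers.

Answer: 2 3 4 5 6 7 8 9 10 0 1

Derivation:
After op 1 (cut(6)): [6 7 8 9 10 0 1 2 3 4 5]
After op 2 (cut(6)): [1 2 3 4 5 6 7 8 9 10 0]
After op 3 (cut(6)): [7 8 9 10 0 1 2 3 4 5 6]
After op 4 (cut(6)): [2 3 4 5 6 7 8 9 10 0 1]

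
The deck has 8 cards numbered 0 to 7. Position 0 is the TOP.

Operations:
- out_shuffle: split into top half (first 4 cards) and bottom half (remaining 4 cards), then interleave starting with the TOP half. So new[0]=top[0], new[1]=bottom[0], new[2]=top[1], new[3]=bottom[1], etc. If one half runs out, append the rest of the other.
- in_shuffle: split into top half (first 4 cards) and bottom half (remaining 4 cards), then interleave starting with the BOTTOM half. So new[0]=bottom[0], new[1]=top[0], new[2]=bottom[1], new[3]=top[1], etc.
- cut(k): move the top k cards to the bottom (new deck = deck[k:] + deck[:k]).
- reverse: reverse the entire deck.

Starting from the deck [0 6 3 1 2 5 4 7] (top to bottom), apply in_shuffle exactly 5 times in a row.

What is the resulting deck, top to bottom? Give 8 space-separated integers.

After op 1 (in_shuffle): [2 0 5 6 4 3 7 1]
After op 2 (in_shuffle): [4 2 3 0 7 5 1 6]
After op 3 (in_shuffle): [7 4 5 2 1 3 6 0]
After op 4 (in_shuffle): [1 7 3 4 6 5 0 2]
After op 5 (in_shuffle): [6 1 5 7 0 3 2 4]

Answer: 6 1 5 7 0 3 2 4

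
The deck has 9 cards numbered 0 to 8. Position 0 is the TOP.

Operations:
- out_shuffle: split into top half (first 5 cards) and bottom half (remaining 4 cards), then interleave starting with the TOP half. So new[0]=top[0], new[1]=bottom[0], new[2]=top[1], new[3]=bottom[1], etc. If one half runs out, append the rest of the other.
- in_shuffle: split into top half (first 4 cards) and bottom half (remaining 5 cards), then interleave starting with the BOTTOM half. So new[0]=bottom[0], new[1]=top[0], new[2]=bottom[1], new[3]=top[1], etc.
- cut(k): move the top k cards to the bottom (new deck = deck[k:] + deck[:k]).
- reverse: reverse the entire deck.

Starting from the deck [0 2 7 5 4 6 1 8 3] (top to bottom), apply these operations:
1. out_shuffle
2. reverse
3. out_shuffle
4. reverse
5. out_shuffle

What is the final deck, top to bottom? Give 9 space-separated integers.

Answer: 7 2 0 3 8 1 6 4 5

Derivation:
After op 1 (out_shuffle): [0 6 2 1 7 8 5 3 4]
After op 2 (reverse): [4 3 5 8 7 1 2 6 0]
After op 3 (out_shuffle): [4 1 3 2 5 6 8 0 7]
After op 4 (reverse): [7 0 8 6 5 2 3 1 4]
After op 5 (out_shuffle): [7 2 0 3 8 1 6 4 5]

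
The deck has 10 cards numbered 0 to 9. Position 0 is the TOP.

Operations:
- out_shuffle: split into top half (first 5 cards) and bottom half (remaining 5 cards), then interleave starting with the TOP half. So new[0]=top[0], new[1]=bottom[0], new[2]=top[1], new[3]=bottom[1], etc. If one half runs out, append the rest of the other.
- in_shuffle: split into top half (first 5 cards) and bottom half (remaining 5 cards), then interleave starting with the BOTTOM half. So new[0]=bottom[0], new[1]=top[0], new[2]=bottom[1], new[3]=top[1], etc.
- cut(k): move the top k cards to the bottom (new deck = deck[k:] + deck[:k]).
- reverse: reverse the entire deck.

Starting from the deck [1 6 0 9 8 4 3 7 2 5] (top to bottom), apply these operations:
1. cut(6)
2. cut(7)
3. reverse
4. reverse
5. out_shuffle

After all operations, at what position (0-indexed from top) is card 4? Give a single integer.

After op 1 (cut(6)): [3 7 2 5 1 6 0 9 8 4]
After op 2 (cut(7)): [9 8 4 3 7 2 5 1 6 0]
After op 3 (reverse): [0 6 1 5 2 7 3 4 8 9]
After op 4 (reverse): [9 8 4 3 7 2 5 1 6 0]
After op 5 (out_shuffle): [9 2 8 5 4 1 3 6 7 0]
Card 4 is at position 4.

Answer: 4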